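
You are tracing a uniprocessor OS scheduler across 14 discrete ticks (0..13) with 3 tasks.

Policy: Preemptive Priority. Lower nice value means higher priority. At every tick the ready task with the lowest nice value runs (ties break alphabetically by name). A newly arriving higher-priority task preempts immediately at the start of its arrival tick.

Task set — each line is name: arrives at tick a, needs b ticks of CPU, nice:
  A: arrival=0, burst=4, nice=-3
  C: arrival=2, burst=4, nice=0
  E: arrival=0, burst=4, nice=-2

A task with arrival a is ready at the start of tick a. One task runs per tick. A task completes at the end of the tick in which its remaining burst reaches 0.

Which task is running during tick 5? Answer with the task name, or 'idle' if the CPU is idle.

t=0: ready={A,E} → run A
t=1: ready={A,E} → run A
t=2: ready={A,C,E} → run A
t=3: ready={A,C,E} → run A
t=4: ready={C,E} → run E
t=5: ready={C,E} → run E
t=6: ready={C,E} → run E
t=7: ready={C,E} → run E
t=8: ready={C} → run C
t=9: ready={C} → run C
t=10: ready={C} → run C
t=11: ready={C} → run C
t=12: (idle)
t=13: (idle)

running at tick 5 = E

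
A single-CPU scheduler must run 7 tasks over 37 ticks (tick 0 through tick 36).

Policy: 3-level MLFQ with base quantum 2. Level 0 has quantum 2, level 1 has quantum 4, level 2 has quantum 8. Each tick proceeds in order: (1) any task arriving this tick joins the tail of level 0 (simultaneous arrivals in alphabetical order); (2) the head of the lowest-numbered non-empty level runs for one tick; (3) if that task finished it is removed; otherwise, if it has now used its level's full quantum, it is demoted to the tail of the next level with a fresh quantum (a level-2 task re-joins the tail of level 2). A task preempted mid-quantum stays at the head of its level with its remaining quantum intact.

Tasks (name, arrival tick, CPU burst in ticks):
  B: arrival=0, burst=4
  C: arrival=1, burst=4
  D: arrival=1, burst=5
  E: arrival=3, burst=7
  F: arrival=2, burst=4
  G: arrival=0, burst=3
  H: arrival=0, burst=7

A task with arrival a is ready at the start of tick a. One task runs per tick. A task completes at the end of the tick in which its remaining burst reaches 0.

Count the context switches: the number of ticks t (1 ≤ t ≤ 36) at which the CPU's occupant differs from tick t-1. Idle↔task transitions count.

context switches = 16

t=0: L0/L1/L2 = BGH/-/- → run B
t=1: L0/L1/L2 = BGHCD/-/- → run B
t=2: L0/L1/L2 = GHCDF/B/- → run G
t=3: L0/L1/L2 = GHCDFE/B/- → run G
t=4: L0/L1/L2 = HCDFE/BG/- → run H
t=5: L0/L1/L2 = HCDFE/BG/- → run H
t=6: L0/L1/L2 = CDFE/BGH/- → run C
t=7: L0/L1/L2 = CDFE/BGH/- → run C
t=8: L0/L1/L2 = DFE/BGHC/- → run D
t=9: L0/L1/L2 = DFE/BGHC/- → run D
t=10: L0/L1/L2 = FE/BGHCD/- → run F
t=11: L0/L1/L2 = FE/BGHCD/- → run F
t=12: L0/L1/L2 = E/BGHCDF/- → run E
t=13: L0/L1/L2 = E/BGHCDF/- → run E
t=14: L0/L1/L2 = -/BGHCDFE/- → run B
t=15: L0/L1/L2 = -/BGHCDFE/- → run B
t=16: L0/L1/L2 = -/GHCDFE/- → run G
t=17: L0/L1/L2 = -/HCDFE/- → run H
t=18: L0/L1/L2 = -/HCDFE/- → run H
t=19: L0/L1/L2 = -/HCDFE/- → run H
t=20: L0/L1/L2 = -/HCDFE/- → run H
t=21: L0/L1/L2 = -/CDFE/H → run C
t=22: L0/L1/L2 = -/CDFE/H → run C
t=23: L0/L1/L2 = -/DFE/H → run D
t=24: L0/L1/L2 = -/DFE/H → run D
t=25: L0/L1/L2 = -/DFE/H → run D
t=26: L0/L1/L2 = -/FE/H → run F
t=27: L0/L1/L2 = -/FE/H → run F
t=28: L0/L1/L2 = -/E/H → run E
t=29: L0/L1/L2 = -/E/H → run E
t=30: L0/L1/L2 = -/E/H → run E
t=31: L0/L1/L2 = -/E/H → run E
t=32: L0/L1/L2 = -/-/HE → run H
t=33: L0/L1/L2 = -/-/E → run E
t=34: (idle)
t=35: (idle)
t=36: (idle)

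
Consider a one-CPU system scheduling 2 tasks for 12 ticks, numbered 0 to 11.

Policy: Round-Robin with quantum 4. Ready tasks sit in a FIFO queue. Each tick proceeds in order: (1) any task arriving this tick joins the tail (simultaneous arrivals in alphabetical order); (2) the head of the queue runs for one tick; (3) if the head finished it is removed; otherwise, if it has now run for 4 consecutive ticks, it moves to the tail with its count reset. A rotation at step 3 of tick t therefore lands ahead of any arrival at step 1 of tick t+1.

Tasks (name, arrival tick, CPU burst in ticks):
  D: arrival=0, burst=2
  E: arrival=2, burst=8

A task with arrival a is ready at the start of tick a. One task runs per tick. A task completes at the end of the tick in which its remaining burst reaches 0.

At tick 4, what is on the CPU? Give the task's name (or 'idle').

t=0: queue=[D] q_used=0 → run D
t=1: queue=[D] q_used=1 → run D
t=2: queue=[E] q_used=0 → run E
t=3: queue=[E] q_used=1 → run E
t=4: queue=[E] q_used=2 → run E
t=5: queue=[E] q_used=3 → run E
t=6: queue=[E] q_used=0 → run E
t=7: queue=[E] q_used=1 → run E
t=8: queue=[E] q_used=2 → run E
t=9: queue=[E] q_used=3 → run E
t=10: (idle)
t=11: (idle)

running at tick 4 = E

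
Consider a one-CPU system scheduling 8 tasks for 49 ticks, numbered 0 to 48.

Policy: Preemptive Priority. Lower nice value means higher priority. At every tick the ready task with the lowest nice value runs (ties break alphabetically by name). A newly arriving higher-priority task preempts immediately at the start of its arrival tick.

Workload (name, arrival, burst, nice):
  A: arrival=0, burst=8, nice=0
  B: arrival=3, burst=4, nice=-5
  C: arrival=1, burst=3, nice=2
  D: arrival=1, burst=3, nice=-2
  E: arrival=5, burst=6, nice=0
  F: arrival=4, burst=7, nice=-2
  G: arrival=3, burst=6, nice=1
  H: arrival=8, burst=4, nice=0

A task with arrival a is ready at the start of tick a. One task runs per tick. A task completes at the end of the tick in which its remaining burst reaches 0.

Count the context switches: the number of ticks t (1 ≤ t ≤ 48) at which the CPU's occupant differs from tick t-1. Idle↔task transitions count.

t=0: ready={A} → run A
t=1: ready={A,C,D} → run D
t=2: ready={A,C,D} → run D
t=3: ready={A,B,C,D,G} → run B
t=4: ready={A,B,C,D,F,G} → run B
t=5: ready={A,B,C,D,E,F,G} → run B
t=6: ready={A,B,C,D,E,F,G} → run B
t=7: ready={A,C,D,E,F,G} → run D
t=8: ready={A,C,E,F,G,H} → run F
t=9: ready={A,C,E,F,G,H} → run F
t=10: ready={A,C,E,F,G,H} → run F
t=11: ready={A,C,E,F,G,H} → run F
t=12: ready={A,C,E,F,G,H} → run F
t=13: ready={A,C,E,F,G,H} → run F
t=14: ready={A,C,E,F,G,H} → run F
t=15: ready={A,C,E,G,H} → run A
t=16: ready={A,C,E,G,H} → run A
t=17: ready={A,C,E,G,H} → run A
t=18: ready={A,C,E,G,H} → run A
t=19: ready={A,C,E,G,H} → run A
t=20: ready={A,C,E,G,H} → run A
t=21: ready={A,C,E,G,H} → run A
t=22: ready={C,E,G,H} → run E
t=23: ready={C,E,G,H} → run E
t=24: ready={C,E,G,H} → run E
t=25: ready={C,E,G,H} → run E
t=26: ready={C,E,G,H} → run E
t=27: ready={C,E,G,H} → run E
t=28: ready={C,G,H} → run H
t=29: ready={C,G,H} → run H
t=30: ready={C,G,H} → run H
t=31: ready={C,G,H} → run H
t=32: ready={C,G} → run G
t=33: ready={C,G} → run G
t=34: ready={C,G} → run G
t=35: ready={C,G} → run G
t=36: ready={C,G} → run G
t=37: ready={C,G} → run G
t=38: ready={C} → run C
t=39: ready={C} → run C
t=40: ready={C} → run C
t=41: (idle)
t=42: (idle)
t=43: (idle)
t=44: (idle)
t=45: (idle)
t=46: (idle)
t=47: (idle)
t=48: (idle)

context switches = 10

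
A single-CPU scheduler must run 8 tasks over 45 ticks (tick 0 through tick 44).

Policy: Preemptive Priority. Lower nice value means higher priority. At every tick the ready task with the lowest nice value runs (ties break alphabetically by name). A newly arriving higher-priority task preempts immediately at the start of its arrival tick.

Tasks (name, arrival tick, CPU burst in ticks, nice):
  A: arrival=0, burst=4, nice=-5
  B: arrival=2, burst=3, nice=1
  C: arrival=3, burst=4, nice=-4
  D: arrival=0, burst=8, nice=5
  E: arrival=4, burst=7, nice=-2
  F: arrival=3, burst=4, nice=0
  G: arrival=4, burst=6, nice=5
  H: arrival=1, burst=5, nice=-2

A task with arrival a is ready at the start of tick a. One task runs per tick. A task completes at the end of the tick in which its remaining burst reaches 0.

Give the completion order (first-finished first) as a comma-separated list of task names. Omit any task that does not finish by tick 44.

t=0: ready={A,D} → run A
t=1: ready={A,D,H} → run A
t=2: ready={A,B,D,H} → run A
t=3: ready={A,B,C,D,F,H} → run A
t=4: ready={B,C,D,E,F,G,H} → run C
t=5: ready={B,C,D,E,F,G,H} → run C
t=6: ready={B,C,D,E,F,G,H} → run C
t=7: ready={B,C,D,E,F,G,H} → run C
t=8: ready={B,D,E,F,G,H} → run E
t=9: ready={B,D,E,F,G,H} → run E
t=10: ready={B,D,E,F,G,H} → run E
t=11: ready={B,D,E,F,G,H} → run E
t=12: ready={B,D,E,F,G,H} → run E
t=13: ready={B,D,E,F,G,H} → run E
t=14: ready={B,D,E,F,G,H} → run E
t=15: ready={B,D,F,G,H} → run H
t=16: ready={B,D,F,G,H} → run H
t=17: ready={B,D,F,G,H} → run H
t=18: ready={B,D,F,G,H} → run H
t=19: ready={B,D,F,G,H} → run H
t=20: ready={B,D,F,G} → run F
t=21: ready={B,D,F,G} → run F
t=22: ready={B,D,F,G} → run F
t=23: ready={B,D,F,G} → run F
t=24: ready={B,D,G} → run B
t=25: ready={B,D,G} → run B
t=26: ready={B,D,G} → run B
t=27: ready={D,G} → run D
t=28: ready={D,G} → run D
t=29: ready={D,G} → run D
t=30: ready={D,G} → run D
t=31: ready={D,G} → run D
t=32: ready={D,G} → run D
t=33: ready={D,G} → run D
t=34: ready={D,G} → run D
t=35: ready={G} → run G
t=36: ready={G} → run G
t=37: ready={G} → run G
t=38: ready={G} → run G
t=39: ready={G} → run G
t=40: ready={G} → run G
t=41: (idle)
t=42: (idle)
t=43: (idle)
t=44: (idle)

completion order = A, C, E, H, F, B, D, G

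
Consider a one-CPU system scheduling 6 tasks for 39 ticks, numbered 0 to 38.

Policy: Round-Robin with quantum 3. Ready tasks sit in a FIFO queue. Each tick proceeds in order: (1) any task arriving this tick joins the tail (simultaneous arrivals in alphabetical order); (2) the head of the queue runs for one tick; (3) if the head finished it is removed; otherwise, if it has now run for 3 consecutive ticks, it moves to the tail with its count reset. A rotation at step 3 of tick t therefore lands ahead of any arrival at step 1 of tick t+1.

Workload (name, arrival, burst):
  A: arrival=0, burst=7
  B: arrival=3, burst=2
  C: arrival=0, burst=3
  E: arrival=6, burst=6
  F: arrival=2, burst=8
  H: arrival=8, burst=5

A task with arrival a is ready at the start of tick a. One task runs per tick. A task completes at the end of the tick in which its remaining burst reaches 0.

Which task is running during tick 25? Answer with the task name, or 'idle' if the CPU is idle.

running at tick 25 = E

t=0: queue=[A,C] q_used=0 → run A
t=1: queue=[A,C] q_used=1 → run A
t=2: queue=[A,C,F] q_used=2 → run A
t=3: queue=[C,F,A,B] q_used=0 → run C
t=4: queue=[C,F,A,B] q_used=1 → run C
t=5: queue=[C,F,A,B] q_used=2 → run C
t=6: queue=[F,A,B,E] q_used=0 → run F
t=7: queue=[F,A,B,E] q_used=1 → run F
t=8: queue=[F,A,B,E,H] q_used=2 → run F
t=9: queue=[A,B,E,H,F] q_used=0 → run A
t=10: queue=[A,B,E,H,F] q_used=1 → run A
t=11: queue=[A,B,E,H,F] q_used=2 → run A
t=12: queue=[B,E,H,F,A] q_used=0 → run B
t=13: queue=[B,E,H,F,A] q_used=1 → run B
t=14: queue=[E,H,F,A] q_used=0 → run E
t=15: queue=[E,H,F,A] q_used=1 → run E
t=16: queue=[E,H,F,A] q_used=2 → run E
t=17: queue=[H,F,A,E] q_used=0 → run H
t=18: queue=[H,F,A,E] q_used=1 → run H
t=19: queue=[H,F,A,E] q_used=2 → run H
t=20: queue=[F,A,E,H] q_used=0 → run F
t=21: queue=[F,A,E,H] q_used=1 → run F
t=22: queue=[F,A,E,H] q_used=2 → run F
t=23: queue=[A,E,H,F] q_used=0 → run A
t=24: queue=[E,H,F] q_used=0 → run E
t=25: queue=[E,H,F] q_used=1 → run E
t=26: queue=[E,H,F] q_used=2 → run E
t=27: queue=[H,F] q_used=0 → run H
t=28: queue=[H,F] q_used=1 → run H
t=29: queue=[F] q_used=0 → run F
t=30: queue=[F] q_used=1 → run F
t=31: (idle)
t=32: (idle)
t=33: (idle)
t=34: (idle)
t=35: (idle)
t=36: (idle)
t=37: (idle)
t=38: (idle)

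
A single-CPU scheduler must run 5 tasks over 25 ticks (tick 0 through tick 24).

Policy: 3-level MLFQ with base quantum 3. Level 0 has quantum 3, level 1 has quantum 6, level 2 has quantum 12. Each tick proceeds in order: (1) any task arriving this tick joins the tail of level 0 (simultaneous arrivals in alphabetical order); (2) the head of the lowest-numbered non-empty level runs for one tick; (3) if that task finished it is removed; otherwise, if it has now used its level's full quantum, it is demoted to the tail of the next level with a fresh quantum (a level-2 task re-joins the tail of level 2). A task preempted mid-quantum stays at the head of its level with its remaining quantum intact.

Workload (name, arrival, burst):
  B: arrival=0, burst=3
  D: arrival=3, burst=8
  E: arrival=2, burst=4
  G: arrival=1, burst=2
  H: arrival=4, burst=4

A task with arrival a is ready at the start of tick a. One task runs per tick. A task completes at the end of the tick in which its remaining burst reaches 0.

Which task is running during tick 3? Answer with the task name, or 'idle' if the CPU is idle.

t=0: L0/L1/L2 = B/-/- → run B
t=1: L0/L1/L2 = BG/-/- → run B
t=2: L0/L1/L2 = BGE/-/- → run B
t=3: L0/L1/L2 = GED/-/- → run G
t=4: L0/L1/L2 = GEDH/-/- → run G
t=5: L0/L1/L2 = EDH/-/- → run E
t=6: L0/L1/L2 = EDH/-/- → run E
t=7: L0/L1/L2 = EDH/-/- → run E
t=8: L0/L1/L2 = DH/E/- → run D
t=9: L0/L1/L2 = DH/E/- → run D
t=10: L0/L1/L2 = DH/E/- → run D
t=11: L0/L1/L2 = H/ED/- → run H
t=12: L0/L1/L2 = H/ED/- → run H
t=13: L0/L1/L2 = H/ED/- → run H
t=14: L0/L1/L2 = -/EDH/- → run E
t=15: L0/L1/L2 = -/DH/- → run D
t=16: L0/L1/L2 = -/DH/- → run D
t=17: L0/L1/L2 = -/DH/- → run D
t=18: L0/L1/L2 = -/DH/- → run D
t=19: L0/L1/L2 = -/DH/- → run D
t=20: L0/L1/L2 = -/H/- → run H
t=21: (idle)
t=22: (idle)
t=23: (idle)
t=24: (idle)

running at tick 3 = G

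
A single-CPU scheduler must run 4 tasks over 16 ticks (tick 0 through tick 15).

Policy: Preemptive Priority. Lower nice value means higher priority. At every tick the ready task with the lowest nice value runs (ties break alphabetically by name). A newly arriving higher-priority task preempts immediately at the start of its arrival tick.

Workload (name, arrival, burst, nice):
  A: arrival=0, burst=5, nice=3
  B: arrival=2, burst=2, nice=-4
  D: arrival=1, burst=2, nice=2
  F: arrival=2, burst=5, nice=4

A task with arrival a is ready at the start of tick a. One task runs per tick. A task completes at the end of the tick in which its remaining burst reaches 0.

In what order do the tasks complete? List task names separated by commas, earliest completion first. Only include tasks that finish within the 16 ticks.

completion order = B, D, A, F

t=0: ready={A} → run A
t=1: ready={A,D} → run D
t=2: ready={A,B,D,F} → run B
t=3: ready={A,B,D,F} → run B
t=4: ready={A,D,F} → run D
t=5: ready={A,F} → run A
t=6: ready={A,F} → run A
t=7: ready={A,F} → run A
t=8: ready={A,F} → run A
t=9: ready={F} → run F
t=10: ready={F} → run F
t=11: ready={F} → run F
t=12: ready={F} → run F
t=13: ready={F} → run F
t=14: (idle)
t=15: (idle)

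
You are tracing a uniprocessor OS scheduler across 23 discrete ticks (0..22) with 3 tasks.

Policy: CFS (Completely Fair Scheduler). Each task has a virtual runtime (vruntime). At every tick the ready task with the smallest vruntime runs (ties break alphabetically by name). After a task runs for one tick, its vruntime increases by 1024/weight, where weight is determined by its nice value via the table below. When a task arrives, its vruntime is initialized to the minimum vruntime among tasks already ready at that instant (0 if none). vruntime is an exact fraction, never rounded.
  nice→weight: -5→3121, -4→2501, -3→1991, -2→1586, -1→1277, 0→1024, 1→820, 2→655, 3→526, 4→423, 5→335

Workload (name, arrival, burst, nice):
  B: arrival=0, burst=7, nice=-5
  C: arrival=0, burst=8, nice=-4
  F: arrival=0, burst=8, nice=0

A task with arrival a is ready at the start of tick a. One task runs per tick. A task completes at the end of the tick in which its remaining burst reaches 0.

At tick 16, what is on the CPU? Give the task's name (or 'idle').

t=0: vr[B=0 C=0 F=0] → run B
t=1: vr[B=1024/3121 C=0 F=0] → run C
t=2: vr[B=1024/3121 C=1024/2501 F=0] → run F
t=3: vr[B=1024/3121 C=1024/2501 F=1] → run B
t=4: vr[B=2048/3121 C=1024/2501 F=1] → run C
t=5: vr[B=2048/3121 C=2048/2501 F=1] → run B
t=6: vr[B=3072/3121 C=2048/2501 F=1] → run C
t=7: vr[B=3072/3121 C=3072/2501 F=1] → run B
t=8: vr[B=4096/3121 C=3072/2501 F=1] → run F
t=9: vr[B=4096/3121 C=3072/2501 F=2] → run C
t=10: vr[B=4096/3121 C=4096/2501 F=2] → run B
t=11: vr[B=5120/3121 C=4096/2501 F=2] → run C
t=12: vr[B=5120/3121 C=5120/2501 F=2] → run B
t=13: vr[B=6144/3121 C=5120/2501 F=2] → run B
t=14: vr[C=5120/2501 F=2] → run F
t=15: vr[C=5120/2501 F=3] → run C
t=16: vr[C=6144/2501 F=3] → run C
t=17: vr[C=7168/2501 F=3] → run C
t=18: vr[F=3] → run F
t=19: vr[F=4] → run F
t=20: vr[F=5] → run F
t=21: vr[F=6] → run F
t=22: vr[F=7] → run F

running at tick 16 = C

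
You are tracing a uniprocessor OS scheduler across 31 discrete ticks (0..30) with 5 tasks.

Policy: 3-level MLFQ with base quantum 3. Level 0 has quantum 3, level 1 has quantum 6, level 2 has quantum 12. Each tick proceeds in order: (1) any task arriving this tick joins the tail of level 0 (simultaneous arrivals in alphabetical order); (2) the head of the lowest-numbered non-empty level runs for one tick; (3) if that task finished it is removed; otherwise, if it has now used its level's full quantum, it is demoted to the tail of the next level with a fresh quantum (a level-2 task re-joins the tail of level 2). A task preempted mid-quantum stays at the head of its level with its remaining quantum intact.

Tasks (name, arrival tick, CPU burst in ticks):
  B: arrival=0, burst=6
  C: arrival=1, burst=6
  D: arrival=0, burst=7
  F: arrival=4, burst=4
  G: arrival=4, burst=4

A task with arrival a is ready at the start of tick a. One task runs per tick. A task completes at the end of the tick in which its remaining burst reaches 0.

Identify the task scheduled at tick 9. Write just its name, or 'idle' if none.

t=0: L0/L1/L2 = BD/-/- → run B
t=1: L0/L1/L2 = BDC/-/- → run B
t=2: L0/L1/L2 = BDC/-/- → run B
t=3: L0/L1/L2 = DC/B/- → run D
t=4: L0/L1/L2 = DCFG/B/- → run D
t=5: L0/L1/L2 = DCFG/B/- → run D
t=6: L0/L1/L2 = CFG/BD/- → run C
t=7: L0/L1/L2 = CFG/BD/- → run C
t=8: L0/L1/L2 = CFG/BD/- → run C
t=9: L0/L1/L2 = FG/BDC/- → run F
t=10: L0/L1/L2 = FG/BDC/- → run F
t=11: L0/L1/L2 = FG/BDC/- → run F
t=12: L0/L1/L2 = G/BDCF/- → run G
t=13: L0/L1/L2 = G/BDCF/- → run G
t=14: L0/L1/L2 = G/BDCF/- → run G
t=15: L0/L1/L2 = -/BDCFG/- → run B
t=16: L0/L1/L2 = -/BDCFG/- → run B
t=17: L0/L1/L2 = -/BDCFG/- → run B
t=18: L0/L1/L2 = -/DCFG/- → run D
t=19: L0/L1/L2 = -/DCFG/- → run D
t=20: L0/L1/L2 = -/DCFG/- → run D
t=21: L0/L1/L2 = -/DCFG/- → run D
t=22: L0/L1/L2 = -/CFG/- → run C
t=23: L0/L1/L2 = -/CFG/- → run C
t=24: L0/L1/L2 = -/CFG/- → run C
t=25: L0/L1/L2 = -/FG/- → run F
t=26: L0/L1/L2 = -/G/- → run G
t=27: (idle)
t=28: (idle)
t=29: (idle)
t=30: (idle)

running at tick 9 = F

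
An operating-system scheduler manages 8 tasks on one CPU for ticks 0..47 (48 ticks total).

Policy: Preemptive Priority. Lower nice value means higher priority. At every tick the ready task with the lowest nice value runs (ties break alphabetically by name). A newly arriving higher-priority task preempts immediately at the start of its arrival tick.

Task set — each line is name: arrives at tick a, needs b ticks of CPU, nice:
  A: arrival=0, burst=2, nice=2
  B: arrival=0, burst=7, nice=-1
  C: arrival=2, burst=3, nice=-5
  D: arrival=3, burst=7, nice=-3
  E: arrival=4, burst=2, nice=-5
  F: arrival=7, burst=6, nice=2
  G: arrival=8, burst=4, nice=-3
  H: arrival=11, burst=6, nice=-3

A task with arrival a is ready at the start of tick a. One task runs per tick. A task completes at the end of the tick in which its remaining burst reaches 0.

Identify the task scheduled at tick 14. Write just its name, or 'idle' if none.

t=0: ready={A,B} → run B
t=1: ready={A,B} → run B
t=2: ready={A,B,C} → run C
t=3: ready={A,B,C,D} → run C
t=4: ready={A,B,C,D,E} → run C
t=5: ready={A,B,D,E} → run E
t=6: ready={A,B,D,E} → run E
t=7: ready={A,B,D,F} → run D
t=8: ready={A,B,D,F,G} → run D
t=9: ready={A,B,D,F,G} → run D
t=10: ready={A,B,D,F,G} → run D
t=11: ready={A,B,D,F,G,H} → run D
t=12: ready={A,B,D,F,G,H} → run D
t=13: ready={A,B,D,F,G,H} → run D
t=14: ready={A,B,F,G,H} → run G
t=15: ready={A,B,F,G,H} → run G
t=16: ready={A,B,F,G,H} → run G
t=17: ready={A,B,F,G,H} → run G
t=18: ready={A,B,F,H} → run H
t=19: ready={A,B,F,H} → run H
t=20: ready={A,B,F,H} → run H
t=21: ready={A,B,F,H} → run H
t=22: ready={A,B,F,H} → run H
t=23: ready={A,B,F,H} → run H
t=24: ready={A,B,F} → run B
t=25: ready={A,B,F} → run B
t=26: ready={A,B,F} → run B
t=27: ready={A,B,F} → run B
t=28: ready={A,B,F} → run B
t=29: ready={A,F} → run A
t=30: ready={A,F} → run A
t=31: ready={F} → run F
t=32: ready={F} → run F
t=33: ready={F} → run F
t=34: ready={F} → run F
t=35: ready={F} → run F
t=36: ready={F} → run F
t=37: (idle)
t=38: (idle)
t=39: (idle)
t=40: (idle)
t=41: (idle)
t=42: (idle)
t=43: (idle)
t=44: (idle)
t=45: (idle)
t=46: (idle)
t=47: (idle)

running at tick 14 = G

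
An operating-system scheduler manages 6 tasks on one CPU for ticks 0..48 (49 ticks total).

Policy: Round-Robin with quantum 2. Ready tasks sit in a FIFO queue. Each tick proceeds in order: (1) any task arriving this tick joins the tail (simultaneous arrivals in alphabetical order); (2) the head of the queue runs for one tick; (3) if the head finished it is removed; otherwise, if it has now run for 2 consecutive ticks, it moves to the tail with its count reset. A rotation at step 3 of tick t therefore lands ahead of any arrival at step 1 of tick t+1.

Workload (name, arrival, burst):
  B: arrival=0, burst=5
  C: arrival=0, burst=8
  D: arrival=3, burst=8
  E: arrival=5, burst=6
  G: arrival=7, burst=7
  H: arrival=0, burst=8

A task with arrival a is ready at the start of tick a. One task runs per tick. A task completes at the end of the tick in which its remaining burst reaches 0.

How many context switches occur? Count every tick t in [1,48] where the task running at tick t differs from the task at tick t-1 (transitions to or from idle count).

context switches = 22

t=0: queue=[B,C,H] q_used=0 → run B
t=1: queue=[B,C,H] q_used=1 → run B
t=2: queue=[C,H,B] q_used=0 → run C
t=3: queue=[C,H,B,D] q_used=1 → run C
t=4: queue=[H,B,D,C] q_used=0 → run H
t=5: queue=[H,B,D,C,E] q_used=1 → run H
t=6: queue=[B,D,C,E,H] q_used=0 → run B
t=7: queue=[B,D,C,E,H,G] q_used=1 → run B
t=8: queue=[D,C,E,H,G,B] q_used=0 → run D
t=9: queue=[D,C,E,H,G,B] q_used=1 → run D
t=10: queue=[C,E,H,G,B,D] q_used=0 → run C
t=11: queue=[C,E,H,G,B,D] q_used=1 → run C
t=12: queue=[E,H,G,B,D,C] q_used=0 → run E
t=13: queue=[E,H,G,B,D,C] q_used=1 → run E
t=14: queue=[H,G,B,D,C,E] q_used=0 → run H
t=15: queue=[H,G,B,D,C,E] q_used=1 → run H
t=16: queue=[G,B,D,C,E,H] q_used=0 → run G
t=17: queue=[G,B,D,C,E,H] q_used=1 → run G
t=18: queue=[B,D,C,E,H,G] q_used=0 → run B
t=19: queue=[D,C,E,H,G] q_used=0 → run D
t=20: queue=[D,C,E,H,G] q_used=1 → run D
t=21: queue=[C,E,H,G,D] q_used=0 → run C
t=22: queue=[C,E,H,G,D] q_used=1 → run C
t=23: queue=[E,H,G,D,C] q_used=0 → run E
t=24: queue=[E,H,G,D,C] q_used=1 → run E
t=25: queue=[H,G,D,C,E] q_used=0 → run H
t=26: queue=[H,G,D,C,E] q_used=1 → run H
t=27: queue=[G,D,C,E,H] q_used=0 → run G
t=28: queue=[G,D,C,E,H] q_used=1 → run G
t=29: queue=[D,C,E,H,G] q_used=0 → run D
t=30: queue=[D,C,E,H,G] q_used=1 → run D
t=31: queue=[C,E,H,G,D] q_used=0 → run C
t=32: queue=[C,E,H,G,D] q_used=1 → run C
t=33: queue=[E,H,G,D] q_used=0 → run E
t=34: queue=[E,H,G,D] q_used=1 → run E
t=35: queue=[H,G,D] q_used=0 → run H
t=36: queue=[H,G,D] q_used=1 → run H
t=37: queue=[G,D] q_used=0 → run G
t=38: queue=[G,D] q_used=1 → run G
t=39: queue=[D,G] q_used=0 → run D
t=40: queue=[D,G] q_used=1 → run D
t=41: queue=[G] q_used=0 → run G
t=42: (idle)
t=43: (idle)
t=44: (idle)
t=45: (idle)
t=46: (idle)
t=47: (idle)
t=48: (idle)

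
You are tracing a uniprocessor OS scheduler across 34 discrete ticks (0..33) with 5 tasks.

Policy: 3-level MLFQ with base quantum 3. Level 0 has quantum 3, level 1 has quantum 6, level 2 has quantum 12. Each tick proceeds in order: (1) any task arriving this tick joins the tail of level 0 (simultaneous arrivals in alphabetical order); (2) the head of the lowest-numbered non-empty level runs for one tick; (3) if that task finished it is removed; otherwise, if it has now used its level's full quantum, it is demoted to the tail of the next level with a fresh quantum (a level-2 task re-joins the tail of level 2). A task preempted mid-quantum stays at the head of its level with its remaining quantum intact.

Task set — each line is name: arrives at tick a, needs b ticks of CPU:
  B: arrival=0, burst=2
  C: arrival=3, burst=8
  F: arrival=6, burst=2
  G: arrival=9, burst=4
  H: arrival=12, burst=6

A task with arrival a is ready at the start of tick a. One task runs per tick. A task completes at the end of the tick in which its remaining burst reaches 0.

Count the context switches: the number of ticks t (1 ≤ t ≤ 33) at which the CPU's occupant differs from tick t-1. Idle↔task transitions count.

context switches = 10

t=0: L0/L1/L2 = B/-/- → run B
t=1: L0/L1/L2 = B/-/- → run B
t=2: (idle)
t=3: L0/L1/L2 = C/-/- → run C
t=4: L0/L1/L2 = C/-/- → run C
t=5: L0/L1/L2 = C/-/- → run C
t=6: L0/L1/L2 = F/C/- → run F
t=7: L0/L1/L2 = F/C/- → run F
t=8: L0/L1/L2 = -/C/- → run C
t=9: L0/L1/L2 = G/C/- → run G
t=10: L0/L1/L2 = G/C/- → run G
t=11: L0/L1/L2 = G/C/- → run G
t=12: L0/L1/L2 = H/CG/- → run H
t=13: L0/L1/L2 = H/CG/- → run H
t=14: L0/L1/L2 = H/CG/- → run H
t=15: L0/L1/L2 = -/CGH/- → run C
t=16: L0/L1/L2 = -/CGH/- → run C
t=17: L0/L1/L2 = -/CGH/- → run C
t=18: L0/L1/L2 = -/CGH/- → run C
t=19: L0/L1/L2 = -/GH/- → run G
t=20: L0/L1/L2 = -/H/- → run H
t=21: L0/L1/L2 = -/H/- → run H
t=22: L0/L1/L2 = -/H/- → run H
t=23: (idle)
t=24: (idle)
t=25: (idle)
t=26: (idle)
t=27: (idle)
t=28: (idle)
t=29: (idle)
t=30: (idle)
t=31: (idle)
t=32: (idle)
t=33: (idle)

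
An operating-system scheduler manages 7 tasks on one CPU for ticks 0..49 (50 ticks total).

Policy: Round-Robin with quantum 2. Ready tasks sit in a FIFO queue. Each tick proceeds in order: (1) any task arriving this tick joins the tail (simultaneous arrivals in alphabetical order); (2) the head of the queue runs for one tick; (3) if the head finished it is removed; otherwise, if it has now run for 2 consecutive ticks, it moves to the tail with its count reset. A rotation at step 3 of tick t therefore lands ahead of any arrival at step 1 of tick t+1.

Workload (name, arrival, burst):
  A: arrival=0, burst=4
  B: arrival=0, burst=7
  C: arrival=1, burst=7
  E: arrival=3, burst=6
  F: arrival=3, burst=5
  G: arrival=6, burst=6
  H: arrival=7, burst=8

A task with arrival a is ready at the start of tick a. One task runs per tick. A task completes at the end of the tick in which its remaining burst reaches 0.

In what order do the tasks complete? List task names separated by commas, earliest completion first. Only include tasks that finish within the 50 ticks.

t=0: queue=[A,B] q_used=0 → run A
t=1: queue=[A,B,C] q_used=1 → run A
t=2: queue=[B,C,A] q_used=0 → run B
t=3: queue=[B,C,A,E,F] q_used=1 → run B
t=4: queue=[C,A,E,F,B] q_used=0 → run C
t=5: queue=[C,A,E,F,B] q_used=1 → run C
t=6: queue=[A,E,F,B,C,G] q_used=0 → run A
t=7: queue=[A,E,F,B,C,G,H] q_used=1 → run A
t=8: queue=[E,F,B,C,G,H] q_used=0 → run E
t=9: queue=[E,F,B,C,G,H] q_used=1 → run E
t=10: queue=[F,B,C,G,H,E] q_used=0 → run F
t=11: queue=[F,B,C,G,H,E] q_used=1 → run F
t=12: queue=[B,C,G,H,E,F] q_used=0 → run B
t=13: queue=[B,C,G,H,E,F] q_used=1 → run B
t=14: queue=[C,G,H,E,F,B] q_used=0 → run C
t=15: queue=[C,G,H,E,F,B] q_used=1 → run C
t=16: queue=[G,H,E,F,B,C] q_used=0 → run G
t=17: queue=[G,H,E,F,B,C] q_used=1 → run G
t=18: queue=[H,E,F,B,C,G] q_used=0 → run H
t=19: queue=[H,E,F,B,C,G] q_used=1 → run H
t=20: queue=[E,F,B,C,G,H] q_used=0 → run E
t=21: queue=[E,F,B,C,G,H] q_used=1 → run E
t=22: queue=[F,B,C,G,H,E] q_used=0 → run F
t=23: queue=[F,B,C,G,H,E] q_used=1 → run F
t=24: queue=[B,C,G,H,E,F] q_used=0 → run B
t=25: queue=[B,C,G,H,E,F] q_used=1 → run B
t=26: queue=[C,G,H,E,F,B] q_used=0 → run C
t=27: queue=[C,G,H,E,F,B] q_used=1 → run C
t=28: queue=[G,H,E,F,B,C] q_used=0 → run G
t=29: queue=[G,H,E,F,B,C] q_used=1 → run G
t=30: queue=[H,E,F,B,C,G] q_used=0 → run H
t=31: queue=[H,E,F,B,C,G] q_used=1 → run H
t=32: queue=[E,F,B,C,G,H] q_used=0 → run E
t=33: queue=[E,F,B,C,G,H] q_used=1 → run E
t=34: queue=[F,B,C,G,H] q_used=0 → run F
t=35: queue=[B,C,G,H] q_used=0 → run B
t=36: queue=[C,G,H] q_used=0 → run C
t=37: queue=[G,H] q_used=0 → run G
t=38: queue=[G,H] q_used=1 → run G
t=39: queue=[H] q_used=0 → run H
t=40: queue=[H] q_used=1 → run H
t=41: queue=[H] q_used=0 → run H
t=42: queue=[H] q_used=1 → run H
t=43: (idle)
t=44: (idle)
t=45: (idle)
t=46: (idle)
t=47: (idle)
t=48: (idle)
t=49: (idle)

completion order = A, E, F, B, C, G, H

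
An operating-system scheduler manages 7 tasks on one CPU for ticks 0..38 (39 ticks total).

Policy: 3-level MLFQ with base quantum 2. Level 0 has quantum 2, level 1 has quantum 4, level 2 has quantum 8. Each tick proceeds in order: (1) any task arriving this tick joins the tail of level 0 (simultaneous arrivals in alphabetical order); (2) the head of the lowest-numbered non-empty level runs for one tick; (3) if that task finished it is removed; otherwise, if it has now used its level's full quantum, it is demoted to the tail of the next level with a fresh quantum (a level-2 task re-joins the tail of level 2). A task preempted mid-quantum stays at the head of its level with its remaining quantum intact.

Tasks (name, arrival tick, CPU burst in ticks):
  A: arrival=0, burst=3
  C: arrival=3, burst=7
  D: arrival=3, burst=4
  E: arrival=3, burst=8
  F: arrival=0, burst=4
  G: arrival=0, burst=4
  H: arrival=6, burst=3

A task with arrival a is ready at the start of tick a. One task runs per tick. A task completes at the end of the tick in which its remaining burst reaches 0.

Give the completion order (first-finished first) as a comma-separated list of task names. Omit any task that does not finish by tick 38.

completion order = A, F, G, D, H, C, E

t=0: L0/L1/L2 = AFG/-/- → run A
t=1: L0/L1/L2 = AFG/-/- → run A
t=2: L0/L1/L2 = FG/A/- → run F
t=3: L0/L1/L2 = FGCDE/A/- → run F
t=4: L0/L1/L2 = GCDE/AF/- → run G
t=5: L0/L1/L2 = GCDE/AF/- → run G
t=6: L0/L1/L2 = CDEH/AFG/- → run C
t=7: L0/L1/L2 = CDEH/AFG/- → run C
t=8: L0/L1/L2 = DEH/AFGC/- → run D
t=9: L0/L1/L2 = DEH/AFGC/- → run D
t=10: L0/L1/L2 = EH/AFGCD/- → run E
t=11: L0/L1/L2 = EH/AFGCD/- → run E
t=12: L0/L1/L2 = H/AFGCDE/- → run H
t=13: L0/L1/L2 = H/AFGCDE/- → run H
t=14: L0/L1/L2 = -/AFGCDEH/- → run A
t=15: L0/L1/L2 = -/FGCDEH/- → run F
t=16: L0/L1/L2 = -/FGCDEH/- → run F
t=17: L0/L1/L2 = -/GCDEH/- → run G
t=18: L0/L1/L2 = -/GCDEH/- → run G
t=19: L0/L1/L2 = -/CDEH/- → run C
t=20: L0/L1/L2 = -/CDEH/- → run C
t=21: L0/L1/L2 = -/CDEH/- → run C
t=22: L0/L1/L2 = -/CDEH/- → run C
t=23: L0/L1/L2 = -/DEH/C → run D
t=24: L0/L1/L2 = -/DEH/C → run D
t=25: L0/L1/L2 = -/EH/C → run E
t=26: L0/L1/L2 = -/EH/C → run E
t=27: L0/L1/L2 = -/EH/C → run E
t=28: L0/L1/L2 = -/EH/C → run E
t=29: L0/L1/L2 = -/H/CE → run H
t=30: L0/L1/L2 = -/-/CE → run C
t=31: L0/L1/L2 = -/-/E → run E
t=32: L0/L1/L2 = -/-/E → run E
t=33: (idle)
t=34: (idle)
t=35: (idle)
t=36: (idle)
t=37: (idle)
t=38: (idle)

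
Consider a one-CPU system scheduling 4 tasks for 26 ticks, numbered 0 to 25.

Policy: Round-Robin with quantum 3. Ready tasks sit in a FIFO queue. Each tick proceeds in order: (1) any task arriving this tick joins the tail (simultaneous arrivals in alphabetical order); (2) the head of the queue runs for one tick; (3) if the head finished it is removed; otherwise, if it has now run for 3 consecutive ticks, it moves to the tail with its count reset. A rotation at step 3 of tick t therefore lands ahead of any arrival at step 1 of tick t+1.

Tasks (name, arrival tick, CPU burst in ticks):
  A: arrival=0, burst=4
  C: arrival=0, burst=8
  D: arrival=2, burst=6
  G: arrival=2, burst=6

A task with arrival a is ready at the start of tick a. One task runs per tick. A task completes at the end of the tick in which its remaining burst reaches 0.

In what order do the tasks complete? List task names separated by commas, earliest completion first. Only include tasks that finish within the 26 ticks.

completion order = A, D, G, C

t=0: queue=[A,C] q_used=0 → run A
t=1: queue=[A,C] q_used=1 → run A
t=2: queue=[A,C,D,G] q_used=2 → run A
t=3: queue=[C,D,G,A] q_used=0 → run C
t=4: queue=[C,D,G,A] q_used=1 → run C
t=5: queue=[C,D,G,A] q_used=2 → run C
t=6: queue=[D,G,A,C] q_used=0 → run D
t=7: queue=[D,G,A,C] q_used=1 → run D
t=8: queue=[D,G,A,C] q_used=2 → run D
t=9: queue=[G,A,C,D] q_used=0 → run G
t=10: queue=[G,A,C,D] q_used=1 → run G
t=11: queue=[G,A,C,D] q_used=2 → run G
t=12: queue=[A,C,D,G] q_used=0 → run A
t=13: queue=[C,D,G] q_used=0 → run C
t=14: queue=[C,D,G] q_used=1 → run C
t=15: queue=[C,D,G] q_used=2 → run C
t=16: queue=[D,G,C] q_used=0 → run D
t=17: queue=[D,G,C] q_used=1 → run D
t=18: queue=[D,G,C] q_used=2 → run D
t=19: queue=[G,C] q_used=0 → run G
t=20: queue=[G,C] q_used=1 → run G
t=21: queue=[G,C] q_used=2 → run G
t=22: queue=[C] q_used=0 → run C
t=23: queue=[C] q_used=1 → run C
t=24: (idle)
t=25: (idle)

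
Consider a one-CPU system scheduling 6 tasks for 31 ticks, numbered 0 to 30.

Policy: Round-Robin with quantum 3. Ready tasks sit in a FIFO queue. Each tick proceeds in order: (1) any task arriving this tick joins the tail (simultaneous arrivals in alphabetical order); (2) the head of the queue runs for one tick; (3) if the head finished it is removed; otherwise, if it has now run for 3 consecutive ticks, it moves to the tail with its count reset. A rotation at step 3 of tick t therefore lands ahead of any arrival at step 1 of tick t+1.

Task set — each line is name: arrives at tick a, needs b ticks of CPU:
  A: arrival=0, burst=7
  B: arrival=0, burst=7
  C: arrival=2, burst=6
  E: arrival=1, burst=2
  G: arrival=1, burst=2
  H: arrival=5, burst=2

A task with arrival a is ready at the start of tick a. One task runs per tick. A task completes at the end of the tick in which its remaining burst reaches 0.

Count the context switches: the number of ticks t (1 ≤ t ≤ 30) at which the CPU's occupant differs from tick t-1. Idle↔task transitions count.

t=0: queue=[A,B] q_used=0 → run A
t=1: queue=[A,B,E,G] q_used=1 → run A
t=2: queue=[A,B,E,G,C] q_used=2 → run A
t=3: queue=[B,E,G,C,A] q_used=0 → run B
t=4: queue=[B,E,G,C,A] q_used=1 → run B
t=5: queue=[B,E,G,C,A,H] q_used=2 → run B
t=6: queue=[E,G,C,A,H,B] q_used=0 → run E
t=7: queue=[E,G,C,A,H,B] q_used=1 → run E
t=8: queue=[G,C,A,H,B] q_used=0 → run G
t=9: queue=[G,C,A,H,B] q_used=1 → run G
t=10: queue=[C,A,H,B] q_used=0 → run C
t=11: queue=[C,A,H,B] q_used=1 → run C
t=12: queue=[C,A,H,B] q_used=2 → run C
t=13: queue=[A,H,B,C] q_used=0 → run A
t=14: queue=[A,H,B,C] q_used=1 → run A
t=15: queue=[A,H,B,C] q_used=2 → run A
t=16: queue=[H,B,C,A] q_used=0 → run H
t=17: queue=[H,B,C,A] q_used=1 → run H
t=18: queue=[B,C,A] q_used=0 → run B
t=19: queue=[B,C,A] q_used=1 → run B
t=20: queue=[B,C,A] q_used=2 → run B
t=21: queue=[C,A,B] q_used=0 → run C
t=22: queue=[C,A,B] q_used=1 → run C
t=23: queue=[C,A,B] q_used=2 → run C
t=24: queue=[A,B] q_used=0 → run A
t=25: queue=[B] q_used=0 → run B
t=26: (idle)
t=27: (idle)
t=28: (idle)
t=29: (idle)
t=30: (idle)

context switches = 11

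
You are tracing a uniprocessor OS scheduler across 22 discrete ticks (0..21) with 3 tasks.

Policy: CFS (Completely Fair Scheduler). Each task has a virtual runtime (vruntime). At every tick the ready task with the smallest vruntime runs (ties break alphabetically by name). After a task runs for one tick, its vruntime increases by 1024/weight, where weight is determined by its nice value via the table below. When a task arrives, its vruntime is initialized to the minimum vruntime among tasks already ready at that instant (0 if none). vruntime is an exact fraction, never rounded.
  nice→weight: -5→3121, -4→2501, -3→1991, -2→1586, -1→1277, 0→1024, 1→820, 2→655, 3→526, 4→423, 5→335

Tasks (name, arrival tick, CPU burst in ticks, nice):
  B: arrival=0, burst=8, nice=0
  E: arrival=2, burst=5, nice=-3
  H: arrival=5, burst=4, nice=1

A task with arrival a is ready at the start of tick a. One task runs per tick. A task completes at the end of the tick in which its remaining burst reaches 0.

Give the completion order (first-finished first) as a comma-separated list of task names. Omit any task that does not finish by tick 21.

t=0: vr[B=0] → run B
t=1: vr[B=1] → run B
t=2: vr[B=2 E=2] → run B
t=3: vr[B=3 E=2] → run E
t=4: vr[B=3 E=5006/1991] → run E
t=5: vr[B=3 E=6030/1991 H=3] → run B
t=6: vr[B=4 E=6030/1991 H=3] → run H
t=7: vr[B=4 E=6030/1991 H=871/205] → run E
t=8: vr[B=4 E=7054/1991 H=871/205] → run E
t=9: vr[B=4 E=8078/1991 H=871/205] → run B
t=10: vr[B=5 E=8078/1991 H=871/205] → run E
t=11: vr[B=5 H=871/205] → run H
t=12: vr[B=5 H=1127/205] → run B
t=13: vr[B=6 H=1127/205] → run H
t=14: vr[B=6 H=1383/205] → run B
t=15: vr[B=7 H=1383/205] → run H
t=16: vr[B=7] → run B
t=17: (idle)
t=18: (idle)
t=19: (idle)
t=20: (idle)
t=21: (idle)

completion order = E, H, B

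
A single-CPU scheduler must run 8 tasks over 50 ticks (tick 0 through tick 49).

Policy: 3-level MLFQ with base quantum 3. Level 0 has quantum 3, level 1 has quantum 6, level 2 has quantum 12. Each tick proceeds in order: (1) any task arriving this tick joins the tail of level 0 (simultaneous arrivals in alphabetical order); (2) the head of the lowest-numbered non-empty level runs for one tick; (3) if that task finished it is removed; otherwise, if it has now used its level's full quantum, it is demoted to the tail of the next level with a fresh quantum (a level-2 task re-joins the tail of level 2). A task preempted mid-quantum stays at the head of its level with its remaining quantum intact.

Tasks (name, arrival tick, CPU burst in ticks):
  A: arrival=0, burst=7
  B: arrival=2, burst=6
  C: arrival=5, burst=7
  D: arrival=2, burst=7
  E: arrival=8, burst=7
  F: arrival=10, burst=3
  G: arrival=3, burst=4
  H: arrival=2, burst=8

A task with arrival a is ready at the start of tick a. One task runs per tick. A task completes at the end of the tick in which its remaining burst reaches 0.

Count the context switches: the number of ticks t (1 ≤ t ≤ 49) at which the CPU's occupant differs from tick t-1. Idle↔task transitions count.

t=0: L0/L1/L2 = A/-/- → run A
t=1: L0/L1/L2 = A/-/- → run A
t=2: L0/L1/L2 = ABDH/-/- → run A
t=3: L0/L1/L2 = BDHG/A/- → run B
t=4: L0/L1/L2 = BDHG/A/- → run B
t=5: L0/L1/L2 = BDHGC/A/- → run B
t=6: L0/L1/L2 = DHGC/AB/- → run D
t=7: L0/L1/L2 = DHGC/AB/- → run D
t=8: L0/L1/L2 = DHGCE/AB/- → run D
t=9: L0/L1/L2 = HGCE/ABD/- → run H
t=10: L0/L1/L2 = HGCEF/ABD/- → run H
t=11: L0/L1/L2 = HGCEF/ABD/- → run H
t=12: L0/L1/L2 = GCEF/ABDH/- → run G
t=13: L0/L1/L2 = GCEF/ABDH/- → run G
t=14: L0/L1/L2 = GCEF/ABDH/- → run G
t=15: L0/L1/L2 = CEF/ABDHG/- → run C
t=16: L0/L1/L2 = CEF/ABDHG/- → run C
t=17: L0/L1/L2 = CEF/ABDHG/- → run C
t=18: L0/L1/L2 = EF/ABDHGC/- → run E
t=19: L0/L1/L2 = EF/ABDHGC/- → run E
t=20: L0/L1/L2 = EF/ABDHGC/- → run E
t=21: L0/L1/L2 = F/ABDHGCE/- → run F
t=22: L0/L1/L2 = F/ABDHGCE/- → run F
t=23: L0/L1/L2 = F/ABDHGCE/- → run F
t=24: L0/L1/L2 = -/ABDHGCE/- → run A
t=25: L0/L1/L2 = -/ABDHGCE/- → run A
t=26: L0/L1/L2 = -/ABDHGCE/- → run A
t=27: L0/L1/L2 = -/ABDHGCE/- → run A
t=28: L0/L1/L2 = -/BDHGCE/- → run B
t=29: L0/L1/L2 = -/BDHGCE/- → run B
t=30: L0/L1/L2 = -/BDHGCE/- → run B
t=31: L0/L1/L2 = -/DHGCE/- → run D
t=32: L0/L1/L2 = -/DHGCE/- → run D
t=33: L0/L1/L2 = -/DHGCE/- → run D
t=34: L0/L1/L2 = -/DHGCE/- → run D
t=35: L0/L1/L2 = -/HGCE/- → run H
t=36: L0/L1/L2 = -/HGCE/- → run H
t=37: L0/L1/L2 = -/HGCE/- → run H
t=38: L0/L1/L2 = -/HGCE/- → run H
t=39: L0/L1/L2 = -/HGCE/- → run H
t=40: L0/L1/L2 = -/GCE/- → run G
t=41: L0/L1/L2 = -/CE/- → run C
t=42: L0/L1/L2 = -/CE/- → run C
t=43: L0/L1/L2 = -/CE/- → run C
t=44: L0/L1/L2 = -/CE/- → run C
t=45: L0/L1/L2 = -/E/- → run E
t=46: L0/L1/L2 = -/E/- → run E
t=47: L0/L1/L2 = -/E/- → run E
t=48: L0/L1/L2 = -/E/- → run E
t=49: (idle)

context switches = 15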